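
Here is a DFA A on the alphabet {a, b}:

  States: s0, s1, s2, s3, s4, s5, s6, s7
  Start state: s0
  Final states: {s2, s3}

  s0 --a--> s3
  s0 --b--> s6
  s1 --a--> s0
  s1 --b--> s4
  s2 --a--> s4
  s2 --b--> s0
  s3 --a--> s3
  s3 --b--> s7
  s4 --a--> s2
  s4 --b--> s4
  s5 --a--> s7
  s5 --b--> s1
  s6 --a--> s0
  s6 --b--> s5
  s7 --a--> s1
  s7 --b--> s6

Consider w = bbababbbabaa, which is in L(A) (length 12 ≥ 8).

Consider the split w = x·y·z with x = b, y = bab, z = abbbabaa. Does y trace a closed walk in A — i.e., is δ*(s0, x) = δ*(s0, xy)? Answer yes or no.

State sequence: s0 -b-> s6 -b-> s5 -a-> s7 -b-> s6

After x (step 1): s6. After xy (step 4): s6.
They match, so y = bab drives A around a cycle from s6 back to itself; pumping y any number of times keeps A in s6 before reading z, and xyⁱz ∈ L(A) for every i ≥ 0.

yes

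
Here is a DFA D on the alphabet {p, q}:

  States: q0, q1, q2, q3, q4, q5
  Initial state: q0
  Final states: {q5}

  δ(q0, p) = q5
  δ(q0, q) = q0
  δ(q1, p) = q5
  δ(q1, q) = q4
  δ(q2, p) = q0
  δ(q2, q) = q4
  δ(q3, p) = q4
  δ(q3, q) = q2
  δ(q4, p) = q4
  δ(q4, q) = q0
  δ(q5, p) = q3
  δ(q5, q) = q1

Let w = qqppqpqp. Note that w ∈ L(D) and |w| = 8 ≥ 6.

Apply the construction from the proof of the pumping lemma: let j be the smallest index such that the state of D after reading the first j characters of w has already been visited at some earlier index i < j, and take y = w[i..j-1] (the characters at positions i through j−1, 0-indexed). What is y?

q

State sequence: q0 -q-> q0 -q-> q0 -p-> q5 -p-> q3 -q-> q2 -p-> q0 -q-> q0 -p-> q5
First repeat at step 1: q0 was already visited.

So i = 0, j = 1, giving x = w[0:0] = ε, y = w[0:1] = q, z = w[1:8] = qppqpqp.
Check: |xy| = 1 ≤ 6 and |y| = 1 ≥ 1. Reading y takes D from q0 back to q0, so every xyⁱz is accepted.
Since D has 6 states, any run of length ≥ 6 visits 6+1 states, so by pigeonhole some state repeats within the first 6 steps — that repeat gives the pumpable loop.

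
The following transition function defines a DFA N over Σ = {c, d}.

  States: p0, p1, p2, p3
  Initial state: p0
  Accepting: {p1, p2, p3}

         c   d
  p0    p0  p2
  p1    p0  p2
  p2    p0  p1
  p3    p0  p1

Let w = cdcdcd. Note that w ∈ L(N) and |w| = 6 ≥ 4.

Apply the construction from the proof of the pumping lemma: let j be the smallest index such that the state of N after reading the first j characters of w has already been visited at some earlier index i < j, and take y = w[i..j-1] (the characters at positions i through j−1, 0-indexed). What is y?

c

Run of N on w = c d c d c d:
  step 0: p0  (start)
  step 1: p0  (read c: p0→p0)   ← first repeat (p0 seen earlier)
  step 2: p2  (read d: p0→p2)
  step 3: p0  (read c: p2→p0)
  step 4: p2  (read d: p0→p2)
  step 5: p0  (read c: p2→p0)
  step 6: p2  (read d: p0→p2)

So i = 0, j = 1, giving x = w[0:0] = ε, y = w[0:1] = c, z = w[1:6] = dcdcd.
Check: |xy| = 1 ≤ 4 and |y| = 1 ≥ 1. Reading y takes N from p0 back to p0, so every xyⁱz is accepted.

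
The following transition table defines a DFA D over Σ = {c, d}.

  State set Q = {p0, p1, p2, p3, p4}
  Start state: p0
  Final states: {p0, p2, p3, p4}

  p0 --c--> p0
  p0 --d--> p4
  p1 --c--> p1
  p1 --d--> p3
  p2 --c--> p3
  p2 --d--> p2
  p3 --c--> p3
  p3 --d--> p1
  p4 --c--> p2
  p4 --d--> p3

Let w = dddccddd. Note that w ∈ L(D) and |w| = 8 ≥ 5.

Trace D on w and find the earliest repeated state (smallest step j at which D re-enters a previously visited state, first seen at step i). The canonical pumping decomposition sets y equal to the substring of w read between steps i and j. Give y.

Run of D on w = d d d c c d d d:
  step 0: p0  (start)
  step 1: p4  (read d: p0→p4)
  step 2: p3  (read d: p4→p3)
  step 3: p1  (read d: p3→p1)
  step 4: p1  (read c: p1→p1)   ← first repeat (p1 seen earlier)
  step 5: p1  (read c: p1→p1)
  step 6: p3  (read d: p1→p3)
  step 7: p1  (read d: p3→p1)
  step 8: p3  (read d: p1→p3)

So i = 3, j = 4, giving x = w[0:3] = ddd, y = w[3:4] = c, z = w[4:8] = cddd.
Check: |xy| = 4 ≤ 5 and |y| = 1 ≥ 1. Reading y takes D from p1 back to p1, so every xyⁱz is accepted.

c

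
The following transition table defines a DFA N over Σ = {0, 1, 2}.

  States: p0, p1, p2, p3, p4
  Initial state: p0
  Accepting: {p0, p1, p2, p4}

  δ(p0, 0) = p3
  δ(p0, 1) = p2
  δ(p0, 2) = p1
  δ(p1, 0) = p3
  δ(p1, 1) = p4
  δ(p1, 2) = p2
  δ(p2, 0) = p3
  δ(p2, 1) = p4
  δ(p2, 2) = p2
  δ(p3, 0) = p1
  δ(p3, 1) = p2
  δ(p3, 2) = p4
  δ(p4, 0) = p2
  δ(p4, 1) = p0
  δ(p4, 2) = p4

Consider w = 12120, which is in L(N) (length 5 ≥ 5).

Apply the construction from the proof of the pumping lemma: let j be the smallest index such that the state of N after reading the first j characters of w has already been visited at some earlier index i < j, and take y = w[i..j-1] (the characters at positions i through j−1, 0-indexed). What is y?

2

Run of N on w = 1 2 1 2 0:
  step 0: p0  (start)
  step 1: p2  (read 1: p0→p2)
  step 2: p2  (read 2: p2→p2)   ← first repeat (p2 seen earlier)
  step 3: p4  (read 1: p2→p4)
  step 4: p4  (read 2: p4→p4)
  step 5: p2  (read 0: p4→p2)

So i = 1, j = 2, giving x = w[0:1] = 1, y = w[1:2] = 2, z = w[2:5] = 120.
Check: |xy| = 2 ≤ 5 and |y| = 1 ≥ 1. Reading y takes N from p2 back to p2, so every xyⁱz is accepted.
With |Q| = 5, pigeonhole forces a state repeat no later than step 5; the substring read between the first and second visits to that state can be pumped.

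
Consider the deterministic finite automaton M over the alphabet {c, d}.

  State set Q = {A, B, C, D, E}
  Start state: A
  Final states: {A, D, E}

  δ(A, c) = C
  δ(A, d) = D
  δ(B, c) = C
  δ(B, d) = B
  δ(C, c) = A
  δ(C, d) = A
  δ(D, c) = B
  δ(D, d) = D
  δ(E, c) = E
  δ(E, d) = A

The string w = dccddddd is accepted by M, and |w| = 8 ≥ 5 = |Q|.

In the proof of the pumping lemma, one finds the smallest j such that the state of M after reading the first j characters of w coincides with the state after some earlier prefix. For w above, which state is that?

A

State sequence: A -d-> D -c-> B -c-> C -d-> A -d-> D -d-> D -d-> D -d-> D
First repeat at step 4: A was already visited.

The earliest repeat is at step j = 4: M is in A, which it already visited at step i = 0.
The DFA has 5 states, so the proof of the pumping lemma guarantees a repeated state among the first 5+1 visited; the segment between the two visits is the pumpable y.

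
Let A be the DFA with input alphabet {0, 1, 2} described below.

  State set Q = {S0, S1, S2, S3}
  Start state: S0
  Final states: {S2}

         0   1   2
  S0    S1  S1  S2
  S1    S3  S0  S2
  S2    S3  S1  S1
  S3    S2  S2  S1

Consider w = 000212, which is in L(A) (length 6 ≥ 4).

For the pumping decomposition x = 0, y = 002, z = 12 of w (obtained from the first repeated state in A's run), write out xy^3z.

000200200212

xy^3z = 0·002·002·002·12 = 000200200212.
Reading y = 002 takes A from S1 back to S1, so after x·y·y·y the machine is still in S1, and z then leads to the accepting state S2. Hence 000200200212 ∈ L(A).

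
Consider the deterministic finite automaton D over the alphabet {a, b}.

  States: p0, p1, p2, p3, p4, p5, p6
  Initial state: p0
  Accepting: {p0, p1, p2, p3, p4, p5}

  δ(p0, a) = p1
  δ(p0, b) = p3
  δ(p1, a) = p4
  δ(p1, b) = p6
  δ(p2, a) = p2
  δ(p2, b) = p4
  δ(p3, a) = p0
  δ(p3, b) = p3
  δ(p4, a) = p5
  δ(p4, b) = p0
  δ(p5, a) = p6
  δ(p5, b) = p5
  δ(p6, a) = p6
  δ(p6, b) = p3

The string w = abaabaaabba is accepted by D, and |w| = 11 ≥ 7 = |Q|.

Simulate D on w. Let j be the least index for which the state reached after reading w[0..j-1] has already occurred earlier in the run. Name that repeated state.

State sequence: p0 -a-> p1 -b-> p6 -a-> p6 -a-> p6 -b-> p3 -a-> p0 -a-> p1 -a-> p4 -b-> p0 -b-> p3 -a-> p0
First repeat at step 3: p6 was already visited.

The earliest repeat is at step j = 3: D is in p6, which it already visited at step i = 2.

p6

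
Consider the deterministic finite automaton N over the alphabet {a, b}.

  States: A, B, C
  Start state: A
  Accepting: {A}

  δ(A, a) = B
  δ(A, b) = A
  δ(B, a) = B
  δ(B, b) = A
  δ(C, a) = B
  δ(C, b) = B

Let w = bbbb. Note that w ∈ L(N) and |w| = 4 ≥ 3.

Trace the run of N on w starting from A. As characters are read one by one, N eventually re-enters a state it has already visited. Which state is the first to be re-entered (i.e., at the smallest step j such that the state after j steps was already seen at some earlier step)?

State sequence: A -b-> A -b-> A -b-> A -b-> A
First repeat at step 1: A was already visited.

The earliest repeat is at step j = 1: N is in A, which it already visited at step i = 0.
The DFA has 3 states, so the proof of the pumping lemma guarantees a repeated state among the first 3+1 visited; the segment between the two visits is the pumpable y.

A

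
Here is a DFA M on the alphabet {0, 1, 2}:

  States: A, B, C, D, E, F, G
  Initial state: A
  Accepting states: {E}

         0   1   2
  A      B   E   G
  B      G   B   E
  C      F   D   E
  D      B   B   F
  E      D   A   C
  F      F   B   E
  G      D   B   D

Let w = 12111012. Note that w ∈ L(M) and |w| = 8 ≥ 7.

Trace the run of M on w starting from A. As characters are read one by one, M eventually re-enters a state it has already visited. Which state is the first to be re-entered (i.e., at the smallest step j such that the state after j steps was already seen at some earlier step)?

B

Run of M on w = 1 2 1 1 1 0 1 2:
  step 0: A  (start)
  step 1: E  (read 1: A→E)
  step 2: C  (read 2: E→C)
  step 3: D  (read 1: C→D)
  step 4: B  (read 1: D→B)
  step 5: B  (read 1: B→B)   ← first repeat (B seen earlier)
  step 6: G  (read 0: B→G)
  step 7: B  (read 1: G→B)
  step 8: E  (read 2: B→E)

The earliest repeat is at step j = 5: M is in B, which it already visited at step i = 4.
The DFA has 7 states, so the proof of the pumping lemma guarantees a repeated state among the first 7+1 visited; the segment between the two visits is the pumpable y.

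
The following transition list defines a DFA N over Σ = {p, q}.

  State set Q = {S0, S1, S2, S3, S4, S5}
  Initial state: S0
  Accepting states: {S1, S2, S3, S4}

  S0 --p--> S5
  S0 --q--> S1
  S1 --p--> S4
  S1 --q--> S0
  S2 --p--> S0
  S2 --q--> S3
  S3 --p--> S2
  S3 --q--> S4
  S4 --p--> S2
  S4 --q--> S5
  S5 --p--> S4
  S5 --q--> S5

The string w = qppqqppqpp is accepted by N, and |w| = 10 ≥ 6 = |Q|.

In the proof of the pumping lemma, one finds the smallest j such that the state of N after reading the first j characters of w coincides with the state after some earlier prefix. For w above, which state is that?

S4

State sequence: S0 -q-> S1 -p-> S4 -p-> S2 -q-> S3 -q-> S4 -p-> S2 -p-> S0 -q-> S1 -p-> S4 -p-> S2
First repeat at step 5: S4 was already visited.

The earliest repeat is at step j = 5: N is in S4, which it already visited at step i = 2.
With |Q| = 6, pigeonhole forces a state repeat no later than step 6; the substring read between the first and second visits to that state can be pumped.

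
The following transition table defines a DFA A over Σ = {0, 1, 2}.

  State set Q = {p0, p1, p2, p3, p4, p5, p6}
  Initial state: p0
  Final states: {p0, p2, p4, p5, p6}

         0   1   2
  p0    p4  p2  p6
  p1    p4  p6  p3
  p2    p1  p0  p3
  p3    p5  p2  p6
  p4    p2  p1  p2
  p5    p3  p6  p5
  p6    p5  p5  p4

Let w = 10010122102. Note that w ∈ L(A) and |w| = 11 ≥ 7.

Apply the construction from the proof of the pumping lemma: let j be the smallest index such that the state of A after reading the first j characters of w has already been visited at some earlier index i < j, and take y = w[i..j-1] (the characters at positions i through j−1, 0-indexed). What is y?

01

Run of A on w = 1 0 0 1 0 1 2 2 1 0 2:
  step 0: p0  (start)
  step 1: p2  (read 1: p0→p2)
  step 2: p1  (read 0: p2→p1)
  step 3: p4  (read 0: p1→p4)
  step 4: p1  (read 1: p4→p1)   ← first repeat (p1 seen earlier)
  step 5: p4  (read 0: p1→p4)
  step 6: p1  (read 1: p4→p1)
  step 7: p3  (read 2: p1→p3)
  step 8: p6  (read 2: p3→p6)
  step 9: p5  (read 1: p6→p5)
  step 10: p3  (read 0: p5→p3)
  step 11: p6  (read 2: p3→p6)

So i = 2, j = 4, giving x = w[0:2] = 10, y = w[2:4] = 01, z = w[4:11] = 0122102.
Check: |xy| = 4 ≤ 7 and |y| = 2 ≥ 1. Reading y takes A from p1 back to p1, so every xyⁱz is accepted.
With |Q| = 7, pigeonhole forces a state repeat no later than step 7; the substring read between the first and second visits to that state can be pumped.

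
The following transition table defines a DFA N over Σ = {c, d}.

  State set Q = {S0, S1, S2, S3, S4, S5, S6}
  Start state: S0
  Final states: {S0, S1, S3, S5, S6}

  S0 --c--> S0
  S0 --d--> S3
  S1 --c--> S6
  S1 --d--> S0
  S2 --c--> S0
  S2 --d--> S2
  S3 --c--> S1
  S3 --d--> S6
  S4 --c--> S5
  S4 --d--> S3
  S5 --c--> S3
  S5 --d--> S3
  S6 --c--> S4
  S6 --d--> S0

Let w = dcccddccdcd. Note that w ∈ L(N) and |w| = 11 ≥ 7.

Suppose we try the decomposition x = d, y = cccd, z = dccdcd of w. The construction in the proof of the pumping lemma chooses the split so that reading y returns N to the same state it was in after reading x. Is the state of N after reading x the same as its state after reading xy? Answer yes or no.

State sequence: S0 -d-> S3 -c-> S1 -c-> S6 -c-> S4 -d-> S3

After x (step 1): S3. After xy (step 5): S3.
They match, so y = cccd drives N around a cycle from S3 back to itself; pumping y any number of times keeps N in S3 before reading z, and xyⁱz ∈ L(N) for every i ≥ 0.

yes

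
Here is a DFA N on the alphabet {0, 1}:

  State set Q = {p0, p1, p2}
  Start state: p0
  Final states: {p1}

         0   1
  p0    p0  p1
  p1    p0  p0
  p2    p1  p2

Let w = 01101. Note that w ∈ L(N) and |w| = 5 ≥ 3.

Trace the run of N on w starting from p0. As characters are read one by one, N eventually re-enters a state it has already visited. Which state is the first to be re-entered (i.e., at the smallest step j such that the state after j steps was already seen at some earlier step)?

p0

State sequence: p0 -0-> p0 -1-> p1 -1-> p0 -0-> p0 -1-> p1
First repeat at step 1: p0 was already visited.

The earliest repeat is at step j = 1: N is in p0, which it already visited at step i = 0.
Pumping length from the standard proof: p = 3 (the number of states). The repeated state found above gives |xy| = j ≤ 3 and |y| = j − i ≥ 1.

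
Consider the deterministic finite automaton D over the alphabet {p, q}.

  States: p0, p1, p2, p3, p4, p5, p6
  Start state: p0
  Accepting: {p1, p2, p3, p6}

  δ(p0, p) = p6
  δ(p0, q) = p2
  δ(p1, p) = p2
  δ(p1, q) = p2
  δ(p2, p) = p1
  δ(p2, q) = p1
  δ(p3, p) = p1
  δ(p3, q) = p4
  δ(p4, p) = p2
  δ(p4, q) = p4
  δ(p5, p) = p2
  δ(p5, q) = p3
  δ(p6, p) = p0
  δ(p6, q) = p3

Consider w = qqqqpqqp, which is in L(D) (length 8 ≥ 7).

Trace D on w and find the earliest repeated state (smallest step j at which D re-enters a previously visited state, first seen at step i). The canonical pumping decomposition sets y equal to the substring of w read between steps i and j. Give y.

Run of D on w = q q q q p q q p:
  step 0: p0  (start)
  step 1: p2  (read q: p0→p2)
  step 2: p1  (read q: p2→p1)
  step 3: p2  (read q: p1→p2)   ← first repeat (p2 seen earlier)
  step 4: p1  (read q: p2→p1)
  step 5: p2  (read p: p1→p2)
  step 6: p1  (read q: p2→p1)
  step 7: p2  (read q: p1→p2)
  step 8: p1  (read p: p2→p1)

So i = 1, j = 3, giving x = w[0:1] = q, y = w[1:3] = qq, z = w[3:8] = qpqqp.
Check: |xy| = 3 ≤ 7 and |y| = 2 ≥ 1. Reading y takes D from p2 back to p2, so every xyⁱz is accepted.
The DFA has 7 states, so the proof of the pumping lemma guarantees a repeated state among the first 7+1 visited; the segment between the two visits is the pumpable y.

qq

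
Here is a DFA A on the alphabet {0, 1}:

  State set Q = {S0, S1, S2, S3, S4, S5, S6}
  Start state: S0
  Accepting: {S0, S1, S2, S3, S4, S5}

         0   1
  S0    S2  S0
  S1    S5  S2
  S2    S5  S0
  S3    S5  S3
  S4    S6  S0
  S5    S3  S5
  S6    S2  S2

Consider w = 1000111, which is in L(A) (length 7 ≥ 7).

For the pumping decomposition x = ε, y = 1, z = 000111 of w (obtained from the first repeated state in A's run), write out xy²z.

xy^2z = ε·1·1·000111 = 11000111.
Reading y = 1 takes A from S0 back to S0, so after x·y·y the machine is still in S0, and z then leads to the accepting state S3. Hence 11000111 ∈ L(A).

11000111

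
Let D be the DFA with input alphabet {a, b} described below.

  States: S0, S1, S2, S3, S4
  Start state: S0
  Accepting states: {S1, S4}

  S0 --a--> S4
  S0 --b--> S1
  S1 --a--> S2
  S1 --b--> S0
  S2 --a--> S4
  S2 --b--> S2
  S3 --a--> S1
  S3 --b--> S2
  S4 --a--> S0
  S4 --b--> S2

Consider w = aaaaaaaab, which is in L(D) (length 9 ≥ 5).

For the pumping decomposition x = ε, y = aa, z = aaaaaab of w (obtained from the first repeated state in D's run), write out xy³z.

xy^3z = ε·aa·aa·aa·aaaaaab = aaaaaaaaaaaab.
Reading y = aa takes D from S0 back to S0, so after x·y·y·y the machine is still in S0, and z then leads to the accepting state S1. Hence aaaaaaaaaaaab ∈ L(D).

aaaaaaaaaaaab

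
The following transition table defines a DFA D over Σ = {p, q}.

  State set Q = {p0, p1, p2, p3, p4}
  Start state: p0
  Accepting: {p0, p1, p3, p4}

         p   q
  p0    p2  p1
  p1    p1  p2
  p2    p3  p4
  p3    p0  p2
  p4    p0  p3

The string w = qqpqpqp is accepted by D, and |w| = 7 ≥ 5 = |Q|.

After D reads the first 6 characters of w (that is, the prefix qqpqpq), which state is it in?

Run of D on the first 6 characters of w = q q p q p q:
  step 0: p0  (start)
  step 1: p1  (read q: p0→p1)
  step 2: p2  (read q: p1→p2)
  step 3: p3  (read p: p2→p3)
  step 4: p2  (read q: p3→p2)
  step 5: p3  (read p: p2→p3)
  step 6: p2  (read q: p3→p2)

After reading 6 characters, D is in state p2.

p2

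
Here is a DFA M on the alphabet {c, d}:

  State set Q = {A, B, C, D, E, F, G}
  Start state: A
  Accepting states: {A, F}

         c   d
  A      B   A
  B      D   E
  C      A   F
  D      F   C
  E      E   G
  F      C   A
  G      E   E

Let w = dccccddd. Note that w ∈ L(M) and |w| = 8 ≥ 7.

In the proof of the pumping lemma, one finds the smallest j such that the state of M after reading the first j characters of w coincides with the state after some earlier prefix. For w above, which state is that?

A

State sequence: A -d-> A -c-> B -c-> D -c-> F -c-> C -d-> F -d-> A -d-> A
First repeat at step 1: A was already visited.

The earliest repeat is at step j = 1: M is in A, which it already visited at step i = 0.
With |Q| = 7, pigeonhole forces a state repeat no later than step 7; the substring read between the first and second visits to that state can be pumped.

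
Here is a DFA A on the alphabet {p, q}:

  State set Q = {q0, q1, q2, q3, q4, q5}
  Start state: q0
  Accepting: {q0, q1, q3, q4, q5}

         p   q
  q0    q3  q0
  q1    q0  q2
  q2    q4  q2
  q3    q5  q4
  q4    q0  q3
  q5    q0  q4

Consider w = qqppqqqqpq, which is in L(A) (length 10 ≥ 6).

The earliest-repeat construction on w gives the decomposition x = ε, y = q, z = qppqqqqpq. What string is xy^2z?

qqqppqqqqpq

xy^2z = ε·q·q·qppqqqqpq = qqqppqqqqpq.
Reading y = q takes A from q0 back to q0, so after x·y·y the machine is still in q0, and z then leads to the accepting state q4. Hence qqqppqqqqpq ∈ L(A).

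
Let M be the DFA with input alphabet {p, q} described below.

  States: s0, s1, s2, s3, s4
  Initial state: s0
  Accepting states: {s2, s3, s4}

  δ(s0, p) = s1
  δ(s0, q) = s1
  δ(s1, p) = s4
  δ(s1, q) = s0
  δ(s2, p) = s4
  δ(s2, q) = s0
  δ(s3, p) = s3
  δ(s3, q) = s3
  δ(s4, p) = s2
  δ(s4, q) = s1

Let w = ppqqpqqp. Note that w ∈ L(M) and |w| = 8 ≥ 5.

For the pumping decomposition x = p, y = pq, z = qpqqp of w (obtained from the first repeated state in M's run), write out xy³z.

xy^3z = p·pq·pq·pq·qpqqp = ppqpqpqqpqqp.
Reading y = pq takes M from s1 back to s1, so after x·y·y·y the machine is still in s1, and z then leads to the accepting state s4. Hence ppqpqpqqpqqp ∈ L(M).

ppqpqpqqpqqp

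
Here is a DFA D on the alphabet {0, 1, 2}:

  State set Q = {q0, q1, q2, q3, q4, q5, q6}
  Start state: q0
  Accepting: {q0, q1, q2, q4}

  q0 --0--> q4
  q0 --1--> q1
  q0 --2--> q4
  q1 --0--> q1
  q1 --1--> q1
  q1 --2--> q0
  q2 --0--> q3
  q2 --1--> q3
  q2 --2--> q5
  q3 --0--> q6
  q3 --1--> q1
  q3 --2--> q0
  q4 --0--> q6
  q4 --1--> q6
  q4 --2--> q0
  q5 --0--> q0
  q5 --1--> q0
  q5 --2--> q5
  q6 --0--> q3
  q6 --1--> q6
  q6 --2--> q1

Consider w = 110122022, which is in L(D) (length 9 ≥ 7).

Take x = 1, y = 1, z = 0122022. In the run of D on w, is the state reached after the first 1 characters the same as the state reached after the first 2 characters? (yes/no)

Run of D on the first 2 characters of w = 1 1:
  step 0: q0  (start)
  step 1: q1  (read 1: q0→q1)
  step 2: q1  (read 1: q1→q1)

After x (step 1): q1. After xy (step 2): q1.
They match, so y = 1 drives D around a cycle from q1 back to itself; pumping y any number of times keeps D in q1 before reading z, and xyⁱz ∈ L(D) for every i ≥ 0.

yes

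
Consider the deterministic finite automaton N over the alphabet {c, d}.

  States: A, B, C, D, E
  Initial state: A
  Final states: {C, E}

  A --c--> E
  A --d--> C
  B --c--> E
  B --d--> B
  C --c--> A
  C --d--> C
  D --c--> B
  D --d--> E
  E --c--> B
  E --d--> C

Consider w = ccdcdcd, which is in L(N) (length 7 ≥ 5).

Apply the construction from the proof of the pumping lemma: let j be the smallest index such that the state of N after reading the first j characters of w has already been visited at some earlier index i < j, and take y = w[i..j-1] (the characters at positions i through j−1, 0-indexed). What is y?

Run of N on w = c c d c d c d:
  step 0: A  (start)
  step 1: E  (read c: A→E)
  step 2: B  (read c: E→B)
  step 3: B  (read d: B→B)   ← first repeat (B seen earlier)
  step 4: E  (read c: B→E)
  step 5: C  (read d: E→C)
  step 6: A  (read c: C→A)
  step 7: C  (read d: A→C)

So i = 2, j = 3, giving x = w[0:2] = cc, y = w[2:3] = d, z = w[3:7] = cdcd.
Check: |xy| = 3 ≤ 5 and |y| = 1 ≥ 1. Reading y takes N from B back to B, so every xyⁱz is accepted.

d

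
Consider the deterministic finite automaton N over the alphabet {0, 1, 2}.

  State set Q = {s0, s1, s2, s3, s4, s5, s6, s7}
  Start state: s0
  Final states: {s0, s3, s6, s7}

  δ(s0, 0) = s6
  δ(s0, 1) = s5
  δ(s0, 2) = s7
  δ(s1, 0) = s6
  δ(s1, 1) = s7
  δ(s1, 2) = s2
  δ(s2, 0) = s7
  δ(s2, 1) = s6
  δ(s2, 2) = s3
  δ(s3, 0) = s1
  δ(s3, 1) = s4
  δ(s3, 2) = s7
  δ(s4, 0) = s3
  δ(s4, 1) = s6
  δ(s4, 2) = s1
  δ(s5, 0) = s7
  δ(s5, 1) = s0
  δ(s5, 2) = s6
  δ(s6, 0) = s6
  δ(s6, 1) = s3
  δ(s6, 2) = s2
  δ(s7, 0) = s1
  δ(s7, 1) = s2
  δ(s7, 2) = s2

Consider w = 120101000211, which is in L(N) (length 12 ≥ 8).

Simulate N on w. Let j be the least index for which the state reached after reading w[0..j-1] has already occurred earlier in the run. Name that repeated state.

State sequence: s0 -1-> s5 -2-> s6 -0-> s6 -1-> s3 -0-> s1 -1-> s7 -0-> s1 -0-> s6 -0-> s6 -2-> s2 -1-> s6 -1-> s3
First repeat at step 3: s6 was already visited.

The earliest repeat is at step j = 3: N is in s6, which it already visited at step i = 2.
Since N has 8 states, any run of length ≥ 8 visits 8+1 states, so by pigeonhole some state repeats within the first 8 steps — that repeat gives the pumpable loop.

s6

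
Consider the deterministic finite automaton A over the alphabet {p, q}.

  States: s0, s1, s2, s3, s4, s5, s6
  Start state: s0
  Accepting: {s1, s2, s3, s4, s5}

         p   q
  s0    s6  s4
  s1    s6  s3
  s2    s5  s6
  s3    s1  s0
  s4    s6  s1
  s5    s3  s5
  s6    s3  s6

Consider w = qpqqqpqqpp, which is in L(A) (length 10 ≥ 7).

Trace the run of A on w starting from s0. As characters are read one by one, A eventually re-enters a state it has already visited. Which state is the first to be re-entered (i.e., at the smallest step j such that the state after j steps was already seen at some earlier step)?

s6

Run of A on w = q p q q q p q q p p:
  step 0: s0  (start)
  step 1: s4  (read q: s0→s4)
  step 2: s6  (read p: s4→s6)
  step 3: s6  (read q: s6→s6)   ← first repeat (s6 seen earlier)
  step 4: s6  (read q: s6→s6)
  step 5: s6  (read q: s6→s6)
  step 6: s3  (read p: s6→s3)
  step 7: s0  (read q: s3→s0)
  step 8: s4  (read q: s0→s4)
  step 9: s6  (read p: s4→s6)
  step 10: s3  (read p: s6→s3)

The earliest repeat is at step j = 3: A is in s6, which it already visited at step i = 2.
With |Q| = 7, pigeonhole forces a state repeat no later than step 7; the substring read between the first and second visits to that state can be pumped.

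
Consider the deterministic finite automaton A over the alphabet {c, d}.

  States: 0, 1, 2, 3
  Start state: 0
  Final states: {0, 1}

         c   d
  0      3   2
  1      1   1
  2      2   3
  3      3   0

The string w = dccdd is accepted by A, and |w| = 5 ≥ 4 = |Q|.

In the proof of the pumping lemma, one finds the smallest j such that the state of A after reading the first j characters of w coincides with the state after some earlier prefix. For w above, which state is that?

State sequence: 0 -d-> 2 -c-> 2 -c-> 2 -d-> 3 -d-> 0
First repeat at step 2: 2 was already visited.

The earliest repeat is at step j = 2: A is in 2, which it already visited at step i = 1.
The DFA has 4 states, so the proof of the pumping lemma guarantees a repeated state among the first 4+1 visited; the segment between the two visits is the pumpable y.

2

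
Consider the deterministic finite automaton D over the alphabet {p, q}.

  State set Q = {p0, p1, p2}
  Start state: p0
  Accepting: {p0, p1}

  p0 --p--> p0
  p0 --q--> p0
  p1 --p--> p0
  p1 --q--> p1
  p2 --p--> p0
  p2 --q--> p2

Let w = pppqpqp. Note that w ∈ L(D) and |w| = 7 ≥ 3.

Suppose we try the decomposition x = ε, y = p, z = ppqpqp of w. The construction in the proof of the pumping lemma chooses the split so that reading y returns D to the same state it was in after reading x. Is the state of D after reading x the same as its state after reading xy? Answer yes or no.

Run of D on the first 1 characters of w = p:
  step 0: p0  (start)
  step 1: p0  (read p: p0→p0)

After x (step 0): p0. After xy (step 1): p0.
They match, so y = p drives D around a cycle from p0 back to itself; pumping y any number of times keeps D in p0 before reading z, and xyⁱz ∈ L(D) for every i ≥ 0.

yes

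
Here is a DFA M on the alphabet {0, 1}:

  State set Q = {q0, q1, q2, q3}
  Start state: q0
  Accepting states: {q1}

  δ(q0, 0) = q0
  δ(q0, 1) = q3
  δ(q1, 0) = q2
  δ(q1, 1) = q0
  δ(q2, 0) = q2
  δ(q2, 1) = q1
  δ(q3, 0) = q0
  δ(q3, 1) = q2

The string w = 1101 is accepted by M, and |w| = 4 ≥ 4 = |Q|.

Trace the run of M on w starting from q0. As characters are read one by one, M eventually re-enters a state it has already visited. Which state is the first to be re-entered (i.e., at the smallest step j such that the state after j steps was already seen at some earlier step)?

State sequence: q0 -1-> q3 -1-> q2 -0-> q2 -1-> q1
First repeat at step 3: q2 was already visited.

The earliest repeat is at step j = 3: M is in q2, which it already visited at step i = 2.
Since M has 4 states, any run of length ≥ 4 visits 4+1 states, so by pigeonhole some state repeats within the first 4 steps — that repeat gives the pumpable loop.

q2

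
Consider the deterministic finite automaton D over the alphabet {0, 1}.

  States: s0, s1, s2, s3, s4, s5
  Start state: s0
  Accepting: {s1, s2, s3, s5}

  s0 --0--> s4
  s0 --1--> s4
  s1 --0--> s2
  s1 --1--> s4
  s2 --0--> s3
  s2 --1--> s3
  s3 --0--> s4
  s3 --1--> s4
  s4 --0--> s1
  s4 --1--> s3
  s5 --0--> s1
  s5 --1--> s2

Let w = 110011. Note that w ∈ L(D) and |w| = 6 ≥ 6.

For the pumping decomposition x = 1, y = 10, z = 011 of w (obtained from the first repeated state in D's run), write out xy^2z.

11010011

xy^2z = 1·10·10·011 = 11010011.
Reading y = 10 takes D from s4 back to s4, so after x·y·y the machine is still in s4, and z then leads to the accepting state s3. Hence 11010011 ∈ L(D).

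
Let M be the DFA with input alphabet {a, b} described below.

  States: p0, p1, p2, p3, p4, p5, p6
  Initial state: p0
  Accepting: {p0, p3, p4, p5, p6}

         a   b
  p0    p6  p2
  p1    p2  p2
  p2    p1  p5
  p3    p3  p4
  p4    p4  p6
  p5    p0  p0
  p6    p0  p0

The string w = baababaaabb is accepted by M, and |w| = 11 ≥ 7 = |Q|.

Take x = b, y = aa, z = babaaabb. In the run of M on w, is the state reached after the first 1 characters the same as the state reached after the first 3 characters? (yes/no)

Run of M on the first 3 characters of w = b a a:
  step 0: p0  (start)
  step 1: p2  (read b: p0→p2)
  step 2: p1  (read a: p2→p1)
  step 3: p2  (read a: p1→p2)

After x (step 1): p2. After xy (step 3): p2.
They match, so y = aa drives M around a cycle from p2 back to itself; pumping y any number of times keeps M in p2 before reading z, and xyⁱz ∈ L(M) for every i ≥ 0.

yes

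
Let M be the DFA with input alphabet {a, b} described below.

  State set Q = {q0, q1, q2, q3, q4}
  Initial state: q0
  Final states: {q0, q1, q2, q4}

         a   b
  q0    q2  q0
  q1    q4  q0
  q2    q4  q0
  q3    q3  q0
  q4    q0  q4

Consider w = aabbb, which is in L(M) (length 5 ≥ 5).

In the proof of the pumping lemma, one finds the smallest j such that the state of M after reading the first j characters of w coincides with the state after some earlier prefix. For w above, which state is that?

Run of M on w = a a b b b:
  step 0: q0  (start)
  step 1: q2  (read a: q0→q2)
  step 2: q4  (read a: q2→q4)
  step 3: q4  (read b: q4→q4)   ← first repeat (q4 seen earlier)
  step 4: q4  (read b: q4→q4)
  step 5: q4  (read b: q4→q4)

The earliest repeat is at step j = 3: M is in q4, which it already visited at step i = 2.
With |Q| = 5, pigeonhole forces a state repeat no later than step 5; the substring read between the first and second visits to that state can be pumped.

q4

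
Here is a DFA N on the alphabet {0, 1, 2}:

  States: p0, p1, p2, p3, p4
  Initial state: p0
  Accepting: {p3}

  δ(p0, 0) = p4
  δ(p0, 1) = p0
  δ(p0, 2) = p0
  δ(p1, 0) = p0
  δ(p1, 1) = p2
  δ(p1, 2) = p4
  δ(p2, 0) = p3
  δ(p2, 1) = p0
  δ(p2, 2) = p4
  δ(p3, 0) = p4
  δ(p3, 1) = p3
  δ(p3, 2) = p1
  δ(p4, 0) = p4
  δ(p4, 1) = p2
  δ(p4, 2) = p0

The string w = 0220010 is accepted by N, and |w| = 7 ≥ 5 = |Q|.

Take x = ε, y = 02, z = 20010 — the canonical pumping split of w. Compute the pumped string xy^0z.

20010

xy⁰z = xz = ε·20010 = 20010.
Reading y = 02 takes N from p0 back to p0, so after x the machine is still in p0, and z then leads to the accepting state p3. Hence 20010 ∈ L(N).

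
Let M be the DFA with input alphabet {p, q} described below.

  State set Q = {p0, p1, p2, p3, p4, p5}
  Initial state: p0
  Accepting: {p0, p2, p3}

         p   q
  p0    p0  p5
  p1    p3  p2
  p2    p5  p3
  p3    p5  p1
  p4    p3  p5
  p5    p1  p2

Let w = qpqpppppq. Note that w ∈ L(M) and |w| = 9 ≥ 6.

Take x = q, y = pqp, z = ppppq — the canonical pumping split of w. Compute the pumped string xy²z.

qpqppqpppppq

xy^2z = q·pqp·pqp·ppppq = qpqppqpppppq.
Reading y = pqp takes M from p5 back to p5, so after x·y·y the machine is still in p5, and z then leads to the accepting state p2. Hence qpqppqpppppq ∈ L(M).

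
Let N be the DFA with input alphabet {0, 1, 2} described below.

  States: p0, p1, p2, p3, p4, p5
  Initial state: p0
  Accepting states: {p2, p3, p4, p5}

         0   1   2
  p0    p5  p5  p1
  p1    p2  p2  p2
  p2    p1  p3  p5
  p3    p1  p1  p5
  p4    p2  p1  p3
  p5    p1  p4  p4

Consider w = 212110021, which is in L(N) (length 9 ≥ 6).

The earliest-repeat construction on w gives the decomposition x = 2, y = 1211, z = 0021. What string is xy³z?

21211121112110021

xy^3z = 2·1211·1211·1211·0021 = 21211121112110021.
Reading y = 1211 takes N from p1 back to p1, so after x·y·y·y the machine is still in p1, and z then leads to the accepting state p3. Hence 21211121112110021 ∈ L(N).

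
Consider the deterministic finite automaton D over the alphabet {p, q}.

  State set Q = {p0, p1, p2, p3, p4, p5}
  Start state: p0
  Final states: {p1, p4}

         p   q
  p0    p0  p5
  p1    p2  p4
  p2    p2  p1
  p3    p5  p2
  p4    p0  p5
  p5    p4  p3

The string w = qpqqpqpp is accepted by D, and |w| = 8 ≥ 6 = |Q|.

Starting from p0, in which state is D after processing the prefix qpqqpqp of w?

Run of D on the first 7 characters of w = q p q q p q p:
  step 0: p0  (start)
  step 1: p5  (read q: p0→p5)
  step 2: p4  (read p: p5→p4)
  step 3: p5  (read q: p4→p5)
  step 4: p3  (read q: p5→p3)
  step 5: p5  (read p: p3→p5)
  step 6: p3  (read q: p5→p3)
  step 7: p5  (read p: p3→p5)

After reading 7 characters, D is in state p5.

p5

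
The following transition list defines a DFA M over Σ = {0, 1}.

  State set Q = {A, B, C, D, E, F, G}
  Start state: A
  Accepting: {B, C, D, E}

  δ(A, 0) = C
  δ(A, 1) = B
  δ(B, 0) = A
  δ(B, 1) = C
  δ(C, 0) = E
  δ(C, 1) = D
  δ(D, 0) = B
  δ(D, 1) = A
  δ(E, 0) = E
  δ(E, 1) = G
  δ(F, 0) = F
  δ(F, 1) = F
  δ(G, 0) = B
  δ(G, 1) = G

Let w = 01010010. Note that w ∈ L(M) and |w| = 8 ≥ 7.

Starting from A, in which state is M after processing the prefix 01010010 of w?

State sequence: A -0-> C -1-> D -0-> B -1-> C -0-> E -0-> E -1-> G -0-> B

After reading 8 characters, M is in state B.

B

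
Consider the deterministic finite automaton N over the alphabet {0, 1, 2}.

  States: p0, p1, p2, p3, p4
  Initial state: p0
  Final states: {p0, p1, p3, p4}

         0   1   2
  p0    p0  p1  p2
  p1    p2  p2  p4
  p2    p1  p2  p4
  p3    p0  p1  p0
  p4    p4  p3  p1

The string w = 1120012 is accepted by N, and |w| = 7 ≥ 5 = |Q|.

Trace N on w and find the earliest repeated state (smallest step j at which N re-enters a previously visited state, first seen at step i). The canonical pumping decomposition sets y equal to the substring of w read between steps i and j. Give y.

Run of N on w = 1 1 2 0 0 1 2:
  step 0: p0  (start)
  step 1: p1  (read 1: p0→p1)
  step 2: p2  (read 1: p1→p2)
  step 3: p4  (read 2: p2→p4)
  step 4: p4  (read 0: p4→p4)   ← first repeat (p4 seen earlier)
  step 5: p4  (read 0: p4→p4)
  step 6: p3  (read 1: p4→p3)
  step 7: p0  (read 2: p3→p0)

So i = 3, j = 4, giving x = w[0:3] = 112, y = w[3:4] = 0, z = w[4:7] = 012.
Check: |xy| = 4 ≤ 5 and |y| = 1 ≥ 1. Reading y takes N from p4 back to p4, so every xyⁱz is accepted.

0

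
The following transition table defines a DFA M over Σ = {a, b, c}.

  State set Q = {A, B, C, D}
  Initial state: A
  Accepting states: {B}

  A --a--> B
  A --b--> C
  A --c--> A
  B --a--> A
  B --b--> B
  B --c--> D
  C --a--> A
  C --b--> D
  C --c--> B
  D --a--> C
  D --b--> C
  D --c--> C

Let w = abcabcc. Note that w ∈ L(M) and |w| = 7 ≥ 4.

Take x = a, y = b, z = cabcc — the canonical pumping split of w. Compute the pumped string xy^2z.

abbcabcc

xy^2z = a·b·b·cabcc = abbcabcc.
Reading y = b takes M from B back to B, so after x·y·y the machine is still in B, and z then leads to the accepting state B. Hence abbcabcc ∈ L(M).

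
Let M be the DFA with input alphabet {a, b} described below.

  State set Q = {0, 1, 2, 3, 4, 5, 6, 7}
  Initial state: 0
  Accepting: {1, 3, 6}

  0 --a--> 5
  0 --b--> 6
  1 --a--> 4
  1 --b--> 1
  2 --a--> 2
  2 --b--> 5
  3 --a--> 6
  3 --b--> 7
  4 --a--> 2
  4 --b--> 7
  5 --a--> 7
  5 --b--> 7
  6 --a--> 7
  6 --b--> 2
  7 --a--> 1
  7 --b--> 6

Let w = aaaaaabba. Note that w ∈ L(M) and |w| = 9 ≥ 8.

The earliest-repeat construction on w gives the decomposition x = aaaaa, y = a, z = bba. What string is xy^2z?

aaaaaaabba

xy^2z = aaaaa·a·a·bba = aaaaaaabba.
Reading y = a takes M from 2 back to 2, so after x·y·y the machine is still in 2, and z then leads to the accepting state 1. Hence aaaaaaabba ∈ L(M).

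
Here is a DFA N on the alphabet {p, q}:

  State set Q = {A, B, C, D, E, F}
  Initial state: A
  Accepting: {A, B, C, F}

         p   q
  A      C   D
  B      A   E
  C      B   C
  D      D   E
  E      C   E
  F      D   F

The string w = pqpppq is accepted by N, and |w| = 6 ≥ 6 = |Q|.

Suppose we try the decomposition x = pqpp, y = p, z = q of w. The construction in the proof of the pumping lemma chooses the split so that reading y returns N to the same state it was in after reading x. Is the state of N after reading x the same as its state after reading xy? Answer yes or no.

no

State sequence: A -p-> C -q-> C -p-> B -p-> A -p-> C

After x (step 4): A. After xy (step 5): C.
They differ (A ≠ C), so y is not a cycle from the state after x; this split is not the one the pumping-lemma construction produces, and pumping y need not keep the string in L(N).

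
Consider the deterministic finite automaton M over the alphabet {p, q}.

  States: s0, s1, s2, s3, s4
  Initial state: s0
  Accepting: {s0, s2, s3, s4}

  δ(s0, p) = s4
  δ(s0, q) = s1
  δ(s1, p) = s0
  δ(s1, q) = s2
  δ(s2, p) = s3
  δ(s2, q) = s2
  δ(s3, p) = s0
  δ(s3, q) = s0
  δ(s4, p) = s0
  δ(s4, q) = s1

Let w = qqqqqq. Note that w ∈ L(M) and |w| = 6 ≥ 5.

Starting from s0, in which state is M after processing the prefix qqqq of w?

Run of M on the first 4 characters of w = q q q q:
  step 0: s0  (start)
  step 1: s1  (read q: s0→s1)
  step 2: s2  (read q: s1→s2)
  step 3: s2  (read q: s2→s2)
  step 4: s2  (read q: s2→s2)

After reading 4 characters, M is in state s2.

s2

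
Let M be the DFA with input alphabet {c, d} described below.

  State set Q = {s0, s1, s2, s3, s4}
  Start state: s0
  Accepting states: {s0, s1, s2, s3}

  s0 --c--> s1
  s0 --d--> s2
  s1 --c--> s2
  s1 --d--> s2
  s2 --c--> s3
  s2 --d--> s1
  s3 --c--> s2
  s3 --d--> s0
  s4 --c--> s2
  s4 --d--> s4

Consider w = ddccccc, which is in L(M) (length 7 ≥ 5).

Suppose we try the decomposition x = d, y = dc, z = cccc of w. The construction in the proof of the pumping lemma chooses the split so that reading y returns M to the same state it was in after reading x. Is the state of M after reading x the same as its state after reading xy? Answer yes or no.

Run of M on the first 3 characters of w = d d c:
  step 0: s0  (start)
  step 1: s2  (read d: s0→s2)
  step 2: s1  (read d: s2→s1)
  step 3: s2  (read c: s1→s2)

After x (step 1): s2. After xy (step 3): s2.
They match, so y = dc drives M around a cycle from s2 back to itself; pumping y any number of times keeps M in s2 before reading z, and xyⁱz ∈ L(M) for every i ≥ 0.

yes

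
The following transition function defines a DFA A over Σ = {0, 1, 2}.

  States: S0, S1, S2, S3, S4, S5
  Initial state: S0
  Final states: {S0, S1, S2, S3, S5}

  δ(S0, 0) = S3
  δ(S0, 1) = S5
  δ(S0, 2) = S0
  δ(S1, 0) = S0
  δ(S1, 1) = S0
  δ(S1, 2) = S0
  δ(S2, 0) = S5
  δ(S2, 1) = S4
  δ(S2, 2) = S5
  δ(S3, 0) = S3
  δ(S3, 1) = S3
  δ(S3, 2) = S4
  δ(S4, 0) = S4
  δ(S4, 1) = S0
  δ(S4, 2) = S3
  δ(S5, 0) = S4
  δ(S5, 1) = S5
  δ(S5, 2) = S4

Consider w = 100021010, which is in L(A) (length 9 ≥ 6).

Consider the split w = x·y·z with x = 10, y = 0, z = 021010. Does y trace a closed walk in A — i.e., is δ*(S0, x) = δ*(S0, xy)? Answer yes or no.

yes

State sequence: S0 -1-> S5 -0-> S4 -0-> S4

After x (step 2): S4. After xy (step 3): S4.
They match, so y = 0 drives A around a cycle from S4 back to itself; pumping y any number of times keeps A in S4 before reading z, and xyⁱz ∈ L(A) for every i ≥ 0.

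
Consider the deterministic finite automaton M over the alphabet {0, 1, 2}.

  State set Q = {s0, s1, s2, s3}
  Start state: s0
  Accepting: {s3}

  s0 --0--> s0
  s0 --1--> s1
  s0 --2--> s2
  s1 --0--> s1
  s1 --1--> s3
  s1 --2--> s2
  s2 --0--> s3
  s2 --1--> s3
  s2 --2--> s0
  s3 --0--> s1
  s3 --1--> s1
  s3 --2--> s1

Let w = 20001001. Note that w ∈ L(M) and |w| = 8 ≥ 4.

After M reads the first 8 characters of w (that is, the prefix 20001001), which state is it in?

s3

Run of M on the first 8 characters of w = 2 0 0 0 1 0 0 1:
  step 0: s0  (start)
  step 1: s2  (read 2: s0→s2)
  step 2: s3  (read 0: s2→s3)
  step 3: s1  (read 0: s3→s1)
  step 4: s1  (read 0: s1→s1)
  step 5: s3  (read 1: s1→s3)
  step 6: s1  (read 0: s3→s1)
  step 7: s1  (read 0: s1→s1)
  step 8: s3  (read 1: s1→s3)

After reading 8 characters, M is in state s3.
(This kind of state-tracing is the core of the pumping-lemma construction: with 4 states, pigeonhole forces a repeat within the first 4 steps.)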